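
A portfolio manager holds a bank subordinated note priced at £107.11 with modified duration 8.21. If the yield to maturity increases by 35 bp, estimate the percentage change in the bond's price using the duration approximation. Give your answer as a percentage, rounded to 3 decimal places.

-2.874%

Duration approximation: ΔP/P ≈ -D_mod · Δy = -8.21 × (+0.0035) = -0.028735.
As a percentage: -2.8735%.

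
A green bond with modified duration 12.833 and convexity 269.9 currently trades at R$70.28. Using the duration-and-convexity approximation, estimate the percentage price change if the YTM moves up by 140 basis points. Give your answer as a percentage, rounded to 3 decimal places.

Duration effect: -D_mod·Δy = -12.833 × (+0.014) = -0.179662
Convexity effect: ½·C·(Δy)² = 0.5 × 269.9 × (0.014)² = +0.0264502
ΔP/P ≈ -0.179662 + 0.0264502 = -0.1532118
= -15.32118%.

-15.321%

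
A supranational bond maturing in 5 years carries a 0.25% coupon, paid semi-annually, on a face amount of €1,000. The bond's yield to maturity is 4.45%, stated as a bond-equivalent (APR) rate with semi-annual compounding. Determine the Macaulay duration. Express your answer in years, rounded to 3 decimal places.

Periodic yield y = 0.02225. Discount each cash flow and weight by its period:
  t   CF        PV=CF/(1+0.02225)^t    t·PV
  1         1.25         1.2228         1.2228
  2         1.25         1.1962         2.3924
  3         1.25         1.1701         3.5104
  4         1.25         1.1447         4.5787
  5         1.25         1.1198         5.5988
  6         1.25         1.0954         6.5723
  7         1.25         1.0715         7.5008
  8         1.25         1.0482         8.3858
  9         1.25         1.0254         9.2287
  10    1,001.25       803.4731     8,034.7309
  Σ                    813.5672     8,083.7215
Price P = Σ PV = 813.5672.
Macaulay duration = Σ(t·PV) / P = 8,083.7215 / 813.5672 = 9.93614 half-year periods.
In years: 9.93614 / 2 = 4.96807 years.

4.968 years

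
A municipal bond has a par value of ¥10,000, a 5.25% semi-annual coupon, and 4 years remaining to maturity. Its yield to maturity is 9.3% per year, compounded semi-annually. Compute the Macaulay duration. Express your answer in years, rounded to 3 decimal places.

3.629 years

Periodic yield y = 0.0465. Discount each cash flow and weight by its period:
  t   CF        PV=CF/(1+0.0465)^t    t·PV
  1       262.50       250.8361       250.8361
  2       262.50       239.6905       479.3810
  3       262.50       229.0401       687.1204
  4       262.50       218.8630       875.4521
  5       262.50       209.1381     1,045.6905
  6       262.50       199.8453     1,199.0717
  7       262.50       190.9654     1,336.7578
  8    10,262.50     7,134.1019    57,072.8153
  Σ                  8,672.4805    62,947.1249
Price P = Σ PV = 8,672.4805.
Macaulay duration = Σ(t·PV) / P = 62,947.1249 / 8,672.4805 = 7.25826 half-year periods.
In years: 7.25826 / 2 = 3.62913 years.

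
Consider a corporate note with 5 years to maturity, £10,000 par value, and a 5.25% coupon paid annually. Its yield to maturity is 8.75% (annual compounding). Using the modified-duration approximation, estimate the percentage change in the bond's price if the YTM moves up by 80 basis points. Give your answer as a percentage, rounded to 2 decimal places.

Periodic yield y = 0.0875. Modified duration first:
  t   CF        PV=CF/(1+0.0875)^t    t·PV
  1       525.00       482.7586       482.7586
  2       525.00       443.9160       887.8319
  3       525.00       408.1986     1,224.5958
  4       525.00       375.3550     1,501.4201
  5    10,525.00     6,919.5169    34,597.5847
  Σ                  8,629.7452    38,694.1911
P = 8,629.7452; D_Mac = 4.48382 yrs; D_mod = 4.48382/(1+0.0875) = 4.12305 yrs.
ΔP/P ≈ -D_mod · Δy = -4.12305 × (+0.008) = -0.032984 = -3.2984%.

-3.30%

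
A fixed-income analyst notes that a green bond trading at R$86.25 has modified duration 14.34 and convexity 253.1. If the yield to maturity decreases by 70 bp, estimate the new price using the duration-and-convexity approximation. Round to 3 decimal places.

Duration effect: -D_mod·Δy = -14.34 × (-0.007) = +0.100380
Convexity effect: ½·C·(Δy)² = 0.5 × 253.1 × (-0.007)² = +0.00620095
ΔP/P ≈ +0.100380 + 0.00620095 = +0.10658095
New price ≈ 86.25 × (1 + 0.10658095) = 95.4426069375.

R$95.443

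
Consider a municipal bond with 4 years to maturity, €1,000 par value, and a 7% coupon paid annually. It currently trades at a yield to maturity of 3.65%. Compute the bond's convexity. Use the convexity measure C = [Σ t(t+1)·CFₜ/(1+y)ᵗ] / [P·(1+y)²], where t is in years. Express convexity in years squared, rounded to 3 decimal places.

16.435

With y = 0.0365:
  t   CF        PV=CF/(1+0.0365)^t    t·PV        t(t+1)·PV
  1        70.00        67.5350        67.5350         135.0699
  2        70.00        65.1568       130.3135         390.9405
  3        70.00        62.8623       188.5868         754.3473
  4     1,070.00       927.0572     3,708.2290      18,541.1449
  Σ                  1,122.6112     4,094.6643      19,821.5027
P = 1,122.6112.
Convexity = Σ t(t+1)·PV / [P·(1+y)²] = 19,821.5027 / (1,122.6112 × 1.074332) = 16.43496.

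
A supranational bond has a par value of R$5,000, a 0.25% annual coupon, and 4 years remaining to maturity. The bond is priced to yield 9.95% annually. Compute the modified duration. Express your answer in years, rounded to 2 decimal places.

3.62 years

Periodic yield y = 0.0995. First find Macaulay duration:
  t   CF        PV=CF/(1+0.0995)^t    t·PV
  1        12.50        11.3688        11.3688
  2        12.50        10.3400        20.6800
  3        12.50         9.4043        28.2128
  4     5,012.50     3,429.8368    13,719.3470
  Σ                  3,460.9498    13,779.6086
P = 3,460.9498; Macaulay duration = 13,779.6086 / 3,460.9498 = 3.98145 years.
Modified duration = D_Mac / (1 + y) = 3.98145 / 1.0995 = 3.62115 years.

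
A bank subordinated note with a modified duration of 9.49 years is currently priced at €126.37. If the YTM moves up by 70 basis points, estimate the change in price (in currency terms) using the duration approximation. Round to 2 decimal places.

Duration approximation: ΔP/P ≈ -D_mod · Δy = -9.49 × (+0.007) = -0.066430.
ΔP ≈ 126.37 × (-0.066430) = -8.3947591.

-€8.39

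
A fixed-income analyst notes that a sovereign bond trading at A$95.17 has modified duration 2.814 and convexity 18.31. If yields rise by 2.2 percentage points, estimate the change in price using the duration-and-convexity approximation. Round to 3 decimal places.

Duration effect: -D_mod·Δy = -2.814 × (+0.022) = -0.061908
Convexity effect: ½·C·(Δy)² = 0.5 × 18.31 × (0.022)² = +0.00443102
ΔP/P ≈ -0.061908 + 0.00443102 = -0.05747698
ΔP ≈ 95.17 × (-0.05747698) = -5.4700841866.

-A$5.470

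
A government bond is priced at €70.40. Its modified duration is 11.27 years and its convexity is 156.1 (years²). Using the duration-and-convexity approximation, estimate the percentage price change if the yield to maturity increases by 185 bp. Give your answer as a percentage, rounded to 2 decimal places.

-18.18%

Duration effect: -D_mod·Δy = -11.27 × (+0.0185) = -0.208495
Convexity effect: ½·C·(Δy)² = 0.5 × 156.1 × (0.0185)² = +0.0267126125
ΔP/P ≈ -0.208495 + 0.0267126125 = -0.1817823875
= -18.17823875%.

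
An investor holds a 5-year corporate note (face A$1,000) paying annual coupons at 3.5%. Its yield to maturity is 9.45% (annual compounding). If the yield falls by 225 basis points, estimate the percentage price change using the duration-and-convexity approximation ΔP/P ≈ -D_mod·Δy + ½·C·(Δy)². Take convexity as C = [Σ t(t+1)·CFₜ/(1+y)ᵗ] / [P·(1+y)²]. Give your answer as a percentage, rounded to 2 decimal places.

+10.07%

With y = 0.0945:
  t   CF        PV=CF/(1+0.0945)^t    t·PV        t(t+1)·PV
  1        35.00        31.9781        31.9781          63.9561
  2        35.00        29.2171        58.4341         175.3024
  3        35.00        26.6944        80.0833         320.3332
  4        35.00        24.3896        97.5585         487.7923
  5     1,035.00       658.9637     3,294.8187      19,768.9123
  Σ                    771.2429     3,562.8727      20,816.2964
P = 771.2429; D_Mac = 4.61965 yrs; D_mod = 4.22079 yrs; C = 22.53101.
Duration effect: -4.22079 × (-0.0225) = +0.094968
Convexity effect: 0.5 × 22.53101 × (-0.0225)² = +0.0057032
ΔP/P ≈ +0.094968 + 0.0057032 = +0.100671 = +10.0671%.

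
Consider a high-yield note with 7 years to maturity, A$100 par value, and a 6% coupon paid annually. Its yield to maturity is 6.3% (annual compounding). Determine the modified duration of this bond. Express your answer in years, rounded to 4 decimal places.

Periodic yield y = 0.063. First find Macaulay duration:
  t   CF        PV=CF/(1+0.063)^t    t·PV
  1         6.00         5.6444         5.6444
  2         6.00         5.3099        10.6198
  3         6.00         4.9952        14.9856
  4         6.00         4.6991        18.7966
  5         6.00         4.4206        22.1032
  6         6.00         4.1586        24.9519
  7       106.00        69.1151       483.8058
  Σ                     98.3430       580.9071
P = 98.3430; Macaulay duration = 580.9071 / 98.3430 = 5.90695 years.
Modified duration = D_Mac / (1 + y) = 5.90695 / 1.063 = 5.55687 years.

5.5569 years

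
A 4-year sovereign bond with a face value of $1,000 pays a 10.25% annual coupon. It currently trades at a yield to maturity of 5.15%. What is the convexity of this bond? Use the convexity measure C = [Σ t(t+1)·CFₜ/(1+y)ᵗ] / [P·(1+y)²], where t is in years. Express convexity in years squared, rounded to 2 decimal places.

15.21

With y = 0.0515:
  t   CF        PV=CF/(1+0.0515)^t    t·PV        t(t+1)·PV
  1       102.50        97.4798        97.4798         194.9596
  2       102.50        92.7055       185.4109         556.2328
  3       102.50        88.1650       264.4949       1,057.9796
  4     1,102.50       901.8649     3,607.4596      18,037.2982
  Σ                  1,180.2151     4,154.8452      19,846.4701
P = 1,180.2151.
Convexity = Σ t(t+1)·PV / [P·(1+y)²] = 19,846.4701 / (1,180.2151 × 1.105652) = 15.20910.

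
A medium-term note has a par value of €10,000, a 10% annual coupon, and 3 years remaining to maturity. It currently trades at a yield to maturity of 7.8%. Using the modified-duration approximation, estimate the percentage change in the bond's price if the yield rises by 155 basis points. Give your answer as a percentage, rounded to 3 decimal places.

Periodic yield y = 0.078. Modified duration first:
  t   CF        PV=CF/(1+0.078)^t    t·PV
  1     1,000.00       927.6438       927.6438
  2     1,000.00       860.5230     1,721.0460
  3    11,000.00     8,780.8469    26,342.5406
  Σ                 10,569.0136    28,991.2303
P = 10,569.0136; D_Mac = 2.74304 yrs; D_mod = 2.74304/(1+0.078) = 2.54456 yrs.
ΔP/P ≈ -D_mod · Δy = -2.54456 × (+0.0155) = -0.039441 = -3.9441%.

-3.944%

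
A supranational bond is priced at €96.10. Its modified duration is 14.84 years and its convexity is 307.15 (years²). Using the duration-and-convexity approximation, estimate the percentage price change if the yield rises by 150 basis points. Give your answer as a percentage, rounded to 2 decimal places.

Duration effect: -D_mod·Δy = -14.84 × (+0.015) = -0.222600
Convexity effect: ½·C·(Δy)² = 0.5 × 307.15 × (0.015)² = +0.034554375
ΔP/P ≈ -0.222600 + 0.034554375 = -0.188045625
= -18.8045625%.

-18.80%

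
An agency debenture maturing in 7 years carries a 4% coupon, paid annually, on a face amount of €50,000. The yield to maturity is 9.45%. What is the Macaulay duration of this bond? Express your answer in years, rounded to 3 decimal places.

6.087 years

Periodic yield y = 0.0945. Discount each cash flow and weight by its year:
  t   CF        PV=CF/(1+0.0945)^t    t·PV
  1     2,000.00     1,827.3184     1,827.3184
  2     2,000.00     1,669.5463     3,339.0926
  3     2,000.00     1,525.3963     4,576.1890
  4     2,000.00     1,393.6924     5,574.7696
  5     2,000.00     1,273.3599     6,366.7995
  6     2,000.00     1,163.4170     6,980.5019
  7    52,000.00    27,637.1326   193,459.9282
  Σ                 36,489.8629   222,124.5992
Price P = Σ PV = 36,489.8629.
Macaulay duration = Σ(t·PV) / P = 222,124.5992 / 36,489.8629 = 6.08730 years.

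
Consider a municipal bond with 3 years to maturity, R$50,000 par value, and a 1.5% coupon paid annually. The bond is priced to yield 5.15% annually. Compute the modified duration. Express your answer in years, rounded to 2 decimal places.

2.81 years

Periodic yield y = 0.0515. First find Macaulay duration:
  t   CF        PV=CF/(1+0.0515)^t    t·PV
  1       750.00       713.2668       713.2668
  2       750.00       678.3326     1,356.6653
  3    50,750.00    43,652.4090   130,957.2270
  Σ                 45,044.0084   133,027.1590
P = 45,044.0084; Macaulay duration = 133,027.1590 / 45,044.0084 = 2.95327 years.
Modified duration = D_Mac / (1 + y) = 2.95327 / 1.0515 = 2.80863 years.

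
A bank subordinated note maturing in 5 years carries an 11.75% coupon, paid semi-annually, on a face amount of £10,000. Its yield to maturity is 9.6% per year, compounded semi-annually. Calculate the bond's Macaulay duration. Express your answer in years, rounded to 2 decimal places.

Periodic yield y = 0.048. Discount each cash flow and weight by its period:
  t   CF        PV=CF/(1+0.048)^t    t·PV
  1       587.50       560.5916       560.5916
  2       587.50       534.9157     1,069.8313
  3       587.50       510.4157     1,531.2471
  4       587.50       487.0379     1,948.1515
  5       587.50       464.7308     2,323.6540
  6       587.50       443.4454     2,660.6725
  7       587.50       423.1349     2,961.9446
  8       587.50       403.7547     3,230.0377
  9       587.50       385.2621     3,467.3592
  10   10,587.50     6,624.9194    66,249.1937
  Σ                 10,838.2082    86,002.6833
Price P = Σ PV = 10,838.2082.
Macaulay duration = Σ(t·PV) / P = 86,002.6833 / 10,838.2082 = 7.93514 half-year periods.
In years: 7.93514 / 2 = 3.96757 years.

3.97 years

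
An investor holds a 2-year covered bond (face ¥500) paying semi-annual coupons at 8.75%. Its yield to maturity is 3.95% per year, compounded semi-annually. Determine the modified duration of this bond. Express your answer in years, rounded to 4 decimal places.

1.8471 years

Periodic yield y = 0.01975. First find Macaulay duration:
  t   CF        PV=CF/(1+0.01975)^t    t·PV
  1       21.875        21.4513        21.4513
  2       21.875        21.0359        42.0718
  3       21.875        20.6285        61.8854
  4      521.875       482.6048     1,930.4192
  Σ                    545.7205     2,055.8277
P = 545.7205; Macaulay duration = 2,055.8277 / 545.7205 = 3.76718 half-year periods = 1.88359 years.
Modified duration = D_Mac / (1 + y) = 1.88359 / 1.01975 = 1.84711 years.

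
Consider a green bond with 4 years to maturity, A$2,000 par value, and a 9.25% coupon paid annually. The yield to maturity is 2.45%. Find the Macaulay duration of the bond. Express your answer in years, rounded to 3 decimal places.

3.576 years

Periodic yield y = 0.0245. Discount each cash flow and weight by its year:
  t   CF        PV=CF/(1+0.0245)^t    t·PV
  1       185.00       180.5759       180.5759
  2       185.00       176.2576       352.5152
  3       185.00       172.0425       516.1276
  4     2,185.00     1,983.3693     7,933.4773
  Σ                  2,512.2453     8,982.6959
Price P = Σ PV = 2,512.2453.
Macaulay duration = Σ(t·PV) / P = 8,982.6959 / 2,512.2453 = 3.57556 years.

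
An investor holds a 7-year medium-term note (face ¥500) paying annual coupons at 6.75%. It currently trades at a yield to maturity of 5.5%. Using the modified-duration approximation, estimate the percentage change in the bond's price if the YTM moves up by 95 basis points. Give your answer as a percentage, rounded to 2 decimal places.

-5.27%

Periodic yield y = 0.055. Modified duration first:
  t   CF        PV=CF/(1+0.055)^t    t·PV
  1        33.75        31.9905        31.9905
  2        33.75        30.3228        60.6455
  3        33.75        28.7420        86.2259
  4        33.75        27.2436       108.9743
  5        33.75        25.8233       129.1164
  6        33.75        24.4770       146.8623
  7       533.75       366.9194     2,568.4358
  Σ                    535.5185     3,132.2507
P = 535.5185; D_Mac = 5.84901 yrs; D_mod = 5.84901/(1+0.055) = 5.54408 yrs.
ΔP/P ≈ -D_mod · Δy = -5.54408 × (+0.0095) = -0.052669 = -5.2669%.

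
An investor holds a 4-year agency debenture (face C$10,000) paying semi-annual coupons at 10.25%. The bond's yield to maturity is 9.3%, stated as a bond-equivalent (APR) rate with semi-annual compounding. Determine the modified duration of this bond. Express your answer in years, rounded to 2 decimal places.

3.24 years

Periodic yield y = 0.0465. First find Macaulay duration:
  t   CF        PV=CF/(1+0.0465)^t    t·PV
  1       512.50       489.7277       489.7277
  2       512.50       467.9672       935.9344
  3       512.50       447.1736     1,341.5208
  4       512.50       427.3040     1,709.2159
  5       512.50       408.3172     2,041.5861
  6       512.50       390.1741     2,341.0448
  7       512.50       372.8372     2,609.8604
  8    10,512.50     7,307.8925    58,463.1396
  Σ                 10,311.3935    69,932.0298
P = 10,311.3935; Macaulay duration = 69,932.0298 / 10,311.3935 = 6.78202 half-year periods = 3.39101 years.
Modified duration = D_Mac / (1 + y) = 3.39101 / 1.0465 = 3.24033 years.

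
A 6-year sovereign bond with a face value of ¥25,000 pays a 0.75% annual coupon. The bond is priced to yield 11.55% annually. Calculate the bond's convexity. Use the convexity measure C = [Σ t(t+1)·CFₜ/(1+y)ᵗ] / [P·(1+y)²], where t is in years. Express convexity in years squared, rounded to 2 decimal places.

With y = 0.1155:
  t   CF        PV=CF/(1+0.1155)^t    t·PV        t(t+1)·PV
  1       187.50       168.0861       168.0861         336.1721
  2       187.50       150.6823       301.3645         904.0936
  3       187.50       135.0805       405.2414       1,620.9656
  4       187.50       121.0941       484.3764       2,421.8819
  5       187.50       108.5559       542.7795       3,256.6768
  6    25,187.50    13,072.7699    78,436.6192     549,056.3342
  Σ                 13,756.2686    80,338.4670     557,596.1242
P = 13,756.2686.
Convexity = Σ t(t+1)·PV / [P·(1+y)²] = 557,596.1242 / (13,756.2686 × 1.244340) = 32.57466.

32.57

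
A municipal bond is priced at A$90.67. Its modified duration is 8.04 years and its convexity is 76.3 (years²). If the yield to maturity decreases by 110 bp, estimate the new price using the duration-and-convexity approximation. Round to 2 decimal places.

A$99.11

Duration effect: -D_mod·Δy = -8.04 × (-0.011) = +0.088440
Convexity effect: ½·C·(Δy)² = 0.5 × 76.3 × (-0.011)² = +0.00461615
ΔP/P ≈ +0.088440 + 0.00461615 = +0.09305615
New price ≈ 90.67 × (1 + 0.09305615) = 99.1074011205.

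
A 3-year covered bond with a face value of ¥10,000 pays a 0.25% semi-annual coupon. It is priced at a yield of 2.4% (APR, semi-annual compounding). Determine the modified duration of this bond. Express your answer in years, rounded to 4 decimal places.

2.9548 years

Periodic yield y = 0.012. First find Macaulay duration:
  t   CF        PV=CF/(1+0.012)^t    t·PV
  1        12.50        12.3518        12.3518
  2        12.50        12.2053        24.4106
  3        12.50        12.0606        36.1818
  4        12.50        11.9176        47.6703
  5        12.50        11.7763        58.8813
  6    10,012.50     9,320.9345    55,925.6067
  Σ                  9,381.2460    56,105.1025
P = 9,381.2460; Macaulay duration = 56,105.1025 / 9,381.2460 = 5.98056 half-year periods = 2.99028 years.
Modified duration = D_Mac / (1 + y) = 2.99028 / 1.012 = 2.95482 years.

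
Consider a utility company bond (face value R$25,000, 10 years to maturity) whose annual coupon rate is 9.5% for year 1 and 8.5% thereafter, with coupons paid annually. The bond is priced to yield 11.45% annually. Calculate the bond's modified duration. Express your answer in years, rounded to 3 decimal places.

Periodic yield y = 0.1145. First find Macaulay duration:
  t   CF        PV=CF/(1+0.1145)^t    t·PV
  1     2,375.00     2,131.0004     2,131.0004
  2     2,125.00     1,710.7982     3,421.5964
  3     2,125.00     1,535.0365     4,605.1096
  4     2,125.00     1,377.3320     5,509.3281
  5     2,125.00     1,235.8295     6,179.1477
  6     2,125.00     1,108.8645     6,653.1873
  7     2,125.00       994.9435     6,964.6046
  8     2,125.00       892.7263     7,141.8108
  9     2,125.00       801.0106     7,209.0957
  10   27,125.00     9,174.2172    91,742.1722
  Σ                 20,961.7590   141,557.0527
P = 20,961.7590; Macaulay duration = 141,557.0527 / 20,961.7590 = 6.75311 years.
Modified duration = D_Mac / (1 + y) = 6.75311 / 1.1145 = 6.05932 years.

6.059 years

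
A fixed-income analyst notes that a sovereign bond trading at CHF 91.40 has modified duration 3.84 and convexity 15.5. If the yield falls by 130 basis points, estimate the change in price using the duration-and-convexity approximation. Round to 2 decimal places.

+CHF 4.68

Duration effect: -D_mod·Δy = -3.84 × (-0.013) = +0.049920
Convexity effect: ½·C·(Δy)² = 0.5 × 15.5 × (-0.013)² = +0.00130975
ΔP/P ≈ +0.049920 + 0.00130975 = +0.05122975
ΔP ≈ 91.40 × (+0.05122975) = +4.68239915.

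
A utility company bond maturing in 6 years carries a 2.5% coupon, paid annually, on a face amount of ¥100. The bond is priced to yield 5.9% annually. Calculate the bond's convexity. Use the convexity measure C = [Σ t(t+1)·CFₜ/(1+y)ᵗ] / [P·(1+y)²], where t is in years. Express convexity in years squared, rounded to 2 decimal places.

With y = 0.059:
  t   CF        PV=CF/(1+0.059)^t    t·PV        t(t+1)·PV
  1         2.50         2.3607         2.3607           4.7214
  2         2.50         2.2292         4.4584          13.3752
  3         2.50         2.1050         6.3150          25.2600
  4         2.50         1.9877         7.9509          39.7545
  5         2.50         1.8770         9.3849          56.3095
  6       102.50        72.6688       436.0129       3,052.0904
  Σ                     83.2284       466.4828       3,191.5110
P = 83.2284.
Convexity = Σ t(t+1)·PV / [P·(1+y)²] = 3,191.5110 / (83.2284 × 1.121481) = 34.19264.

34.19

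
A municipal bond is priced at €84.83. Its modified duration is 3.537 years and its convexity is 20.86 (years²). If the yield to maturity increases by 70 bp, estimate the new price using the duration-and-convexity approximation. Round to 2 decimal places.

Duration effect: -D_mod·Δy = -3.537 × (+0.007) = -0.024759
Convexity effect: ½·C·(Δy)² = 0.5 × 20.86 × (0.007)² = +0.00051107
ΔP/P ≈ -0.024759 + 0.00051107 = -0.02424793
New price ≈ 84.83 × (1 - 0.02424793) = 82.7730480981.

€82.77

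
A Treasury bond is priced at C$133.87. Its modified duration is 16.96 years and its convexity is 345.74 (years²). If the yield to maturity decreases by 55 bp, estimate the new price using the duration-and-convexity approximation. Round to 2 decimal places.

C$147.06

Duration effect: -D_mod·Δy = -16.96 × (-0.0055) = +0.093280
Convexity effect: ½·C·(Δy)² = 0.5 × 345.74 × (-0.0055)² = +0.0052293175
ΔP/P ≈ +0.093280 + 0.0052293175 = +0.0985093175
New price ≈ 133.87 × (1 + 0.0985093175) = 147.057442333725.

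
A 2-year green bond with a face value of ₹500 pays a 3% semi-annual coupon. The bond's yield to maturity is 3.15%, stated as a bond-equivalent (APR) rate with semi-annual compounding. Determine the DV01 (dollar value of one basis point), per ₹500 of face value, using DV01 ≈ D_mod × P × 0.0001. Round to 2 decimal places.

Periodic yield y = 0.01575.
  t   CF        PV=CF/(1+0.01575)^t    t·PV
  1         7.50         7.3837         7.3837
  2         7.50         7.2692        14.5384
  3         7.50         7.1565        21.4695
  4       507.50       476.7478     1,906.9913
  Σ                    498.5573     1,950.3830
P = 498.5573; D_Mac = 3.91205 half-year periods = 1.95603 yrs; D_mod = 1.92570 yrs.
DV01 ≈ 1.92570 × 498.5573 × 0.0001 = 0.096007.

₹0.10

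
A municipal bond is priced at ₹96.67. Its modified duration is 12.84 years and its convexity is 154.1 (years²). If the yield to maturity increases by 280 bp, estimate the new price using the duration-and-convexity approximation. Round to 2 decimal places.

Duration effect: -D_mod·Δy = -12.84 × (+0.028) = -0.359520
Convexity effect: ½·C·(Δy)² = 0.5 × 154.1 × (0.028)² = +0.0604072
ΔP/P ≈ -0.359520 + 0.0604072 = -0.2991128
New price ≈ 96.67 × (1 - 0.2991128) = 67.754765624.

₹67.75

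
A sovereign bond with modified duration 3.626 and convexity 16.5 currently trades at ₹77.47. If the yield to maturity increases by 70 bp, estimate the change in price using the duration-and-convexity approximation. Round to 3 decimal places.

-₹1.935

Duration effect: -D_mod·Δy = -3.626 × (+0.007) = -0.025382
Convexity effect: ½·C·(Δy)² = 0.5 × 16.5 × (0.007)² = +0.00040425
ΔP/P ≈ -0.025382 + 0.00040425 = -0.02497775
ΔP ≈ 77.47 × (-0.02497775) = -1.9350262925.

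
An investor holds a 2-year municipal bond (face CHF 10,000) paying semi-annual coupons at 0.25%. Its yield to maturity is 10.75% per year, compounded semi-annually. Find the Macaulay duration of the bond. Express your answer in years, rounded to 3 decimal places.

Periodic yield y = 0.05375. Discount each cash flow and weight by its period:
  t   CF        PV=CF/(1+0.05375)^t    t·PV
  1        12.50        11.8624        11.8624
  2        12.50        11.2573        22.5146
  3        12.50        10.6831        32.0493
  4    10,012.50     8,120.6759    32,482.7036
  Σ                  8,154.4787    32,549.1300
Price P = Σ PV = 8,154.4787.
Macaulay duration = Σ(t·PV) / P = 32,549.1300 / 8,154.4787 = 3.99156 half-year periods.
In years: 3.99156 / 2 = 1.99578 years.

1.996 years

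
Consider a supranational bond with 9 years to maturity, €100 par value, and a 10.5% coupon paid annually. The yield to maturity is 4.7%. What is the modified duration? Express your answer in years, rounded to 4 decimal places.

6.4022 years

Periodic yield y = 0.047. First find Macaulay duration:
  t   CF        PV=CF/(1+0.047)^t    t·PV
  1        10.50        10.0287        10.0287
  2        10.50         9.5785        19.1569
  3        10.50         9.1485        27.4455
  4        10.50         8.7378        34.9512
  5        10.50         8.3456        41.7278
  6        10.50         7.9709        47.8256
  7        10.50         7.6131        53.2918
  8        10.50         7.2714        58.1709
  9       110.50        73.0873       657.7860
  Σ                    141.7817       950.3845
P = 141.7817; Macaulay duration = 950.3845 / 141.7817 = 6.70315 years.
Modified duration = D_Mac / (1 + y) = 6.70315 / 1.047 = 6.40225 years.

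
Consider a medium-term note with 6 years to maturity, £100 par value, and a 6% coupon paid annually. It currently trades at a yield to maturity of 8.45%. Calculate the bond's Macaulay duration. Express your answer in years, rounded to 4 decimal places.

Periodic yield y = 0.0845. Discount each cash flow and weight by its year:
  t   CF        PV=CF/(1+0.0845)^t    t·PV
  1         6.00         5.5325         5.5325
  2         6.00         5.1014        10.2029
  3         6.00         4.7039        14.1118
  4         6.00         4.3374        17.3497
  5         6.00         3.9995        19.9974
  6       106.00        65.1521       390.9127
  Σ                     88.8269       458.1071
Price P = Σ PV = 88.8269.
Macaulay duration = Σ(t·PV) / P = 458.1071 / 88.8269 = 5.15730 years.

5.1573 years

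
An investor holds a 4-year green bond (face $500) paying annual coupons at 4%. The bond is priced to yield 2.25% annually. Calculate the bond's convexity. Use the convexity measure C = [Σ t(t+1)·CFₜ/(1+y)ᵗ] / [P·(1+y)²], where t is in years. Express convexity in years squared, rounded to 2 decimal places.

17.75

With y = 0.0225:
  t   CF        PV=CF/(1+0.0225)^t    t·PV        t(t+1)·PV
  1        20.00        19.5599        19.5599          39.1198
  2        20.00        19.1295        38.2590         114.7769
  3        20.00        18.7085        56.1256         224.5026
  4       520.00       475.7185     1,902.8742       9,514.3708
  Σ                    533.1165     2,016.8187       9,892.7701
P = 533.1165.
Convexity = Σ t(t+1)·PV / [P·(1+y)²] = 9,892.7701 / (533.1165 × 1.045506) = 17.74881.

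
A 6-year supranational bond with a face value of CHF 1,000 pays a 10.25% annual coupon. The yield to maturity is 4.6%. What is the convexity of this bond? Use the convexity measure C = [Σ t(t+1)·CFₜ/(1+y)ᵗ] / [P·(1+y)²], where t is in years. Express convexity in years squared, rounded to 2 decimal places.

With y = 0.046:
  t   CF        PV=CF/(1+0.046)^t    t·PV        t(t+1)·PV
  1       102.50        97.9924        97.9924         195.9847
  2       102.50        93.6829       187.3659         562.0976
  3       102.50        89.5630       268.6891       1,074.7564
  4       102.50        85.6243       342.4973       1,712.4864
  5       102.50        81.8588       409.2941       2,455.7644
  6     1,102.50       841.7604     5,050.5624      35,353.9368
  Σ                  1,290.4819     6,356.4011      41,355.0263
P = 1,290.4819.
Convexity = Σ t(t+1)·PV / [P·(1+y)²] = 41,355.0263 / (1,290.4819 × 1.094116) = 29.28957.

29.29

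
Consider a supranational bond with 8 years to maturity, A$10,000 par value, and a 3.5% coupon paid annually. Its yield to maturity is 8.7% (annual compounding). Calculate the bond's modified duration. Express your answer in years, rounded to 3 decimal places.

Periodic yield y = 0.087. First find Macaulay duration:
  t   CF        PV=CF/(1+0.087)^t    t·PV
  1       350.00       321.9871       321.9871
  2       350.00       296.2163       592.4326
  3       350.00       272.5081       817.5243
  4       350.00       250.6974     1,002.7897
  5       350.00       230.6324     1,153.1620
  6       350.00       212.1733     1,273.0399
  7       350.00       195.1917     1,366.3416
  8    10,350.00     5,310.1159    42,480.9269
  Σ                  7,089.5222    49,008.2041
P = 7,089.5222; Macaulay duration = 49,008.2041 / 7,089.5222 = 6.91277 years.
Modified duration = D_Mac / (1 + y) = 6.91277 / 1.087 = 6.35949 years.

6.359 years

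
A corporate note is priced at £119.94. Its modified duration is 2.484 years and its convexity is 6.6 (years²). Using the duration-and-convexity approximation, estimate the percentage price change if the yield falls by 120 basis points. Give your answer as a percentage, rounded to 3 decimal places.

Duration effect: -D_mod·Δy = -2.484 × (-0.012) = +0.029808
Convexity effect: ½·C·(Δy)² = 0.5 × 6.6 × (-0.012)² = +0.0004752
ΔP/P ≈ +0.029808 + 0.0004752 = +0.0302832
= +3.02832%.

+3.028%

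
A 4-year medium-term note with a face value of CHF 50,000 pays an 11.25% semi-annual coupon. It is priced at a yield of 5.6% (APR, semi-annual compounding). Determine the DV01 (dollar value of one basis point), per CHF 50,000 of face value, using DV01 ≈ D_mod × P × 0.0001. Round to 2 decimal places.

CHF 19.82

Periodic yield y = 0.028.
  t   CF        PV=CF/(1+0.028)^t    t·PV
  1     2,812.50     2,735.8949     2,735.8949
  2     2,812.50     2,661.3764     5,322.7528
  3     2,812.50     2,588.8876     7,766.6627
  4     2,812.50     2,518.3731    10,073.4924
  5     2,812.50     2,449.7793    12,248.8964
  6     2,812.50     2,383.0538    14,298.3227
  7     2,812.50     2,318.1457    16,227.0199
  8    52,812.50    42,343.9930   338,751.9439
  Σ                 59,999.5037   407,424.9857
P = 59,999.5037; D_Mac = 6.79047 half-year periods = 3.39524 yrs; D_mod = 3.30276 yrs.
DV01 ≈ 3.30276 × 59,999.5037 × 0.0001 = 19.816390.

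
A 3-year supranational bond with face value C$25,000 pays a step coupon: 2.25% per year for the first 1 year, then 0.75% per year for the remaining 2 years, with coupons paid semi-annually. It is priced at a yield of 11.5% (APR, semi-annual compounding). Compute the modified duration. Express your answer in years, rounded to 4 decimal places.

2.7662 years

Periodic yield y = 0.0575. First find Macaulay duration:
  t   CF        PV=CF/(1+0.0575)^t    t·PV
  1       281.25       265.9574       265.9574
  2       281.25       251.4964       502.9928
  3        93.75        79.2739       237.8217
  4        93.75        74.9635       299.8539
  5        93.75        70.8875       354.4373
  6    25,093.75    17,942.5147   107,655.0882
  Σ                 18,685.0934   109,316.1513
P = 18,685.0934; Macaulay duration = 109,316.1513 / 18,685.0934 = 5.85045 half-year periods = 2.92522 years.
Modified duration = D_Mac / (1 + y) = 2.92522 / 1.0575 = 2.76617 years.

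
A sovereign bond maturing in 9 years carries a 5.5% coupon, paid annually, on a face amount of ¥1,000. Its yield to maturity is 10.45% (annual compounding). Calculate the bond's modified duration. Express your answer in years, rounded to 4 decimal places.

6.3274 years

Periodic yield y = 0.1045. First find Macaulay duration:
  t   CF        PV=CF/(1+0.1045)^t    t·PV
  1        55.00        49.7963        49.7963
  2        55.00        45.0849        90.1698
  3        55.00        40.8193       122.4579
  4        55.00        36.9573       147.8291
  5        55.00        33.4606       167.3031
  6        55.00        30.2948       181.7689
  7        55.00        27.4285       191.9998
  8        55.00        24.8334       198.6675
  9     1,055.00       431.2816     3,881.5348
  Σ                    719.9568     5,031.5272
P = 719.9568; Macaulay duration = 5,031.5272 / 719.9568 = 6.98865 years.
Modified duration = D_Mac / (1 + y) = 6.98865 / 1.1045 = 6.32743 years.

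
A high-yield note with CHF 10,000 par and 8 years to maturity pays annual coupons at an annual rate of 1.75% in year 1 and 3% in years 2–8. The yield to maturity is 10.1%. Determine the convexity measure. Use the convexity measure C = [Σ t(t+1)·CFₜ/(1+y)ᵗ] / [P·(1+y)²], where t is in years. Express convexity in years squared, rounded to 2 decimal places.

With y = 0.101:
  t   CF        PV=CF/(1+0.101)^t    t·PV        t(t+1)·PV
  1       175.00       158.9464       158.9464         317.8928
  2       300.00       247.4837       494.9674       1,484.9023
  3       300.00       224.7808       674.3425       2,697.3701
  4       300.00       204.1606       816.6425       4,083.2124
  5       300.00       185.4320       927.1600       5,562.9597
  6       300.00       168.4214     1,010.5286       7,073.6999
  7       300.00       152.9713     1,070.7993       8,566.3941
  8    10,300.00     4,770.2229    38,161.7832     343,456.0488
  Σ                  6,112.4192    43,315.1698     373,242.4801
P = 6,112.4192.
Convexity = Σ t(t+1)·PV / [P·(1+y)²] = 373,242.4801 / (6,112.4192 × 1.212201) = 50.37364.

50.37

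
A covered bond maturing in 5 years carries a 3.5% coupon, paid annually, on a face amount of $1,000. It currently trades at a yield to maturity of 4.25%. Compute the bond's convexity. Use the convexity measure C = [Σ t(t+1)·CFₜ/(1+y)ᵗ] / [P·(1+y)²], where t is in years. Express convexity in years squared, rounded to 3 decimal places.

25.162

With y = 0.0425:
  t   CF        PV=CF/(1+0.0425)^t    t·PV        t(t+1)·PV
  1        35.00        33.5731        33.5731          67.1463
  2        35.00        32.2045        64.4089         193.2267
  3        35.00        30.8916        92.6747         370.6987
  4        35.00        29.6322       118.5288         592.6439
  5     1,035.00       840.5432     4,202.7159      25,216.2956
  Σ                    966.8445     4,511.9014      26,440.0111
P = 966.8445.
Convexity = Σ t(t+1)·PV / [P·(1+y)²] = 26,440.0111 / (966.8445 × 1.086806) = 25.16245.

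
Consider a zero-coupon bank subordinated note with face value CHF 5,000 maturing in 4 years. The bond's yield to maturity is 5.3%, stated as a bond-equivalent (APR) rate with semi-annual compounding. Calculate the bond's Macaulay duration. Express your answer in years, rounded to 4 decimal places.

4.0000 years

A zero-coupon bond has a single cash flow at maturity, so its Macaulay duration equals its maturity: 4 years.
(Equivalently: 8 semi-annual periods ÷ 2 = 4 years.)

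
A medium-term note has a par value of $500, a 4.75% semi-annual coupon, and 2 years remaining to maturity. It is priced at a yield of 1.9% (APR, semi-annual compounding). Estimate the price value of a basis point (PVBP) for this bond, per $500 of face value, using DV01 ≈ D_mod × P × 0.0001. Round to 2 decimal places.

Periodic yield y = 0.0095.
  t   CF        PV=CF/(1+0.0095)^t    t·PV
  1       11.875        11.7632        11.7632
  2       11.875        11.6525        23.3051
  3       11.875        11.5429        34.6287
  4      511.875       492.8771     1,971.5083
  Σ                    527.8358     2,041.2054
P = 527.8358; D_Mac = 3.86712 half-year periods = 1.93356 yrs; D_mod = 1.91537 yrs.
DV01 ≈ 1.91537 × 527.8358 × 0.0001 = 0.101100.

$0.10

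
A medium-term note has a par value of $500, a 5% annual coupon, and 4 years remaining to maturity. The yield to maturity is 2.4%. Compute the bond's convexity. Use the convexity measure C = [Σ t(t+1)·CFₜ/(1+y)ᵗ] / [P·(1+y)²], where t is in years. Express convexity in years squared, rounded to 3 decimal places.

17.407

With y = 0.024:
  t   CF        PV=CF/(1+0.024)^t    t·PV        t(t+1)·PV
  1        25.00        24.4141        24.4141          48.8281
  2        25.00        23.8419        47.6837         143.0511
  3        25.00        23.2831        69.8492         279.3968
  4       525.00       477.4847     1,909.9389       9,549.6944
  Σ                    549.0237     2,051.8858      10,020.9704
P = 549.0237.
Convexity = Σ t(t+1)·PV / [P·(1+y)²] = 10,020.9704 / (549.0237 × 1.048576) = 17.40679.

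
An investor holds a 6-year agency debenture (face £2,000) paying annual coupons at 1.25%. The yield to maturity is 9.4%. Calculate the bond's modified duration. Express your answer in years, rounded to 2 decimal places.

5.27 years

Periodic yield y = 0.094. First find Macaulay duration:
  t   CF        PV=CF/(1+0.094)^t    t·PV
  1        25.00        22.8519        22.8519
  2        25.00        20.8884        41.7768
  3        25.00        19.0936        57.2808
  4        25.00        17.4530        69.8121
  5        25.00        15.9534        79.7670
  6     2,025.00     1,181.1936     7,087.1618
  Σ                  1,277.4340     7,358.6505
P = 1,277.4340; Macaulay duration = 7,358.6505 / 1,277.4340 = 5.76049 years.
Modified duration = D_Mac / (1 + y) = 5.76049 / 1.094 = 5.26553 years.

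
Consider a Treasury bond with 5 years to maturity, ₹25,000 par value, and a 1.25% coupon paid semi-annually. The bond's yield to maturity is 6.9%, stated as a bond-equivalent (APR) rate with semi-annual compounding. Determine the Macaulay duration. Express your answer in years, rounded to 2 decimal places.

Periodic yield y = 0.0345. Discount each cash flow and weight by its period:
  t   CF        PV=CF/(1+0.0345)^t    t·PV
  1       156.25       151.0391       151.0391
  2       156.25       146.0021       292.0042
  3       156.25       141.1330       423.3990
  4       156.25       136.4263       545.7051
  5       156.25       131.8765       659.3827
  6       156.25       127.4785       764.8712
  7       156.25       123.2272       862.5904
  8       156.25       119.1176       952.9411
  9       156.25       115.1451     1,036.3062
  10   25,156.25    17,920.1216   179,201.2159
  Σ                 19,111.5671   184,889.4548
Price P = Σ PV = 19,111.5671.
Macaulay duration = Σ(t·PV) / P = 184,889.4548 / 19,111.5671 = 9.67422 half-year periods.
In years: 9.67422 / 2 = 4.83711 years.

4.84 years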